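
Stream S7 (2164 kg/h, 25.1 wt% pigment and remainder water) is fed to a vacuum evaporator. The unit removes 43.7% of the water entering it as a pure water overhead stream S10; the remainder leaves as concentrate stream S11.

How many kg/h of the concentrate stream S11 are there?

water entering = 2164×0.749 = 1620.8 kg/h; overhead removed = 0.437×1620.8 = 708.31 kg/h.
Concentrate = 2164 − 708.31 = 1455.7 kg/h.

1456 kg/h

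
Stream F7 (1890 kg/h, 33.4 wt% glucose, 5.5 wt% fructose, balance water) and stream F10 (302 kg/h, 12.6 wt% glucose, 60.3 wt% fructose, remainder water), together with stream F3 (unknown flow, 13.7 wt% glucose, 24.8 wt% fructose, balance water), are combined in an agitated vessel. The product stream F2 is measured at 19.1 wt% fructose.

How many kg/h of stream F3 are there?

2327 kg/h

Let F3 be the unknown flow. Total out = 2192 + F3.
fructose balance: 286.06 + 0.248·F3 = 0.191·(2192 + F3)
(0.248 − 0.191)·F3 = 0.191×2192 − 286.06 = 132.62
F3 = 132.62 / 0.057 = 2326.6 kg/h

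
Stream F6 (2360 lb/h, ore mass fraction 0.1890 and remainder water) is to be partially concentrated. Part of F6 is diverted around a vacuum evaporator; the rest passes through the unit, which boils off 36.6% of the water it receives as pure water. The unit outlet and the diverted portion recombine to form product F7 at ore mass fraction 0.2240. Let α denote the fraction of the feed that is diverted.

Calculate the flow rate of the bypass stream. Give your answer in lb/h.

All 2360×0.189 = 446.04 lb/h of ore reaches F7, so F7 = 446.04/0.224 = 1991.2 lb/h and vapour = 368.75 lb/h.
The evaporator receives (1−α)·2360 of feed at 0.811 water and removes 0.366 of that water:
0.366×0.811×(1−α)×2360 = 368.75
(1−α) = 368.75/700.51 = 0.5264;  α = 0.4736.
Bypass flow = 0.4736×2360 = 1117.7 lb/h.

1118 lb/h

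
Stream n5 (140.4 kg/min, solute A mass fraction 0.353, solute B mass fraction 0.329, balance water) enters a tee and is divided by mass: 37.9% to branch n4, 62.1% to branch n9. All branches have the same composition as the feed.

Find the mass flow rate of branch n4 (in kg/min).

53.21 kg/min

Branch n4 flow = 0.379×140.4 = 53.212 kg/min.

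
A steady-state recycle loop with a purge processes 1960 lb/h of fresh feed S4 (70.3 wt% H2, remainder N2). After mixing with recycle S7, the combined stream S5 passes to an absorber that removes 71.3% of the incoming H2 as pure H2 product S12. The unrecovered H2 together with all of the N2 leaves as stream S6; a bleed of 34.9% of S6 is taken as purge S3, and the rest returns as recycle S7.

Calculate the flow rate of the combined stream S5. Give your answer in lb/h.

3362 lb/h

N2 enters only via S4 and leaves only via the purge: 1960×0.297 = 0.349×(N2 in S6), and the absorber passes all N2, so N2 in S5 = N2 in S6 = 1668 lb/h.
H2 in S5: m_A = 1960×0.703 + (1−0.349)·(1−0.713)·m_A, so m_A = 1377.9/0.8132 = 1694.5 lb/h.
S5 = 1694.5 + 1668 = 3362.4 lb/h.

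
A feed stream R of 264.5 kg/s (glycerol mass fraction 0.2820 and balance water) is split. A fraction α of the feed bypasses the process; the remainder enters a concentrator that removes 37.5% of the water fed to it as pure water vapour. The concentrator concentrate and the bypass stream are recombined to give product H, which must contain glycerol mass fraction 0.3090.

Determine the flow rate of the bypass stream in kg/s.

All 264.5×0.282 = 74.589 kg/s of glycerol reaches H, so H = 74.589/0.309 = 241.39 kg/s and vapour = 23.112 kg/s.
The evaporator receives (1−α)·264.5 of feed at 0.718 water and removes 0.375 of that water:
0.375×0.718×(1−α)×264.5 = 23.112
(1−α) = 23.112/71.217 = 0.3245;  α = 0.6755.
Bypass flow = 0.6755×264.5 = 178.66 kg/s.

178.7 kg/s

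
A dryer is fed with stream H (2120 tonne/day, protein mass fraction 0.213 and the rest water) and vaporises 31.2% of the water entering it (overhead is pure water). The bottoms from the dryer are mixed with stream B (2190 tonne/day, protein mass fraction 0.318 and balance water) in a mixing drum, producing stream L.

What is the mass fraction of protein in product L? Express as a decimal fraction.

Vapour removed = 0.312×0.787×2120 = 520.55 tonne/day; concentrate = 1599.4 tonne/day.
protein reaching the mixer = 451.56 (from concentrate) + 2190×0.318 = 1148 tonne/day.
Product flow = 1599.4 + 2190 = 3789.4 tonne/day; protein fraction = 0.303.

0.303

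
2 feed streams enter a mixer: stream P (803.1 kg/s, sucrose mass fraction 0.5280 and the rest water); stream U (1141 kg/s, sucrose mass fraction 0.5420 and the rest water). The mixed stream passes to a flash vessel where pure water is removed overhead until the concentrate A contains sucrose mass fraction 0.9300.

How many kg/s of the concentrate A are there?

sucrose entering = 803.1×0.528 + 1141×0.542 = 1042.5 kg/s.
All sucrose reports to A, so A = 1042.5/0.930 = 1120.9 kg/s.

1121 kg/s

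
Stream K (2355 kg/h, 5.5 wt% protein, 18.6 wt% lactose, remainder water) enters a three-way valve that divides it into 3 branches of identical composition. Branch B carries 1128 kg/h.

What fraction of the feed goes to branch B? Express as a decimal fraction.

Fraction to B = 1128/2355 = 0.4790.

0.479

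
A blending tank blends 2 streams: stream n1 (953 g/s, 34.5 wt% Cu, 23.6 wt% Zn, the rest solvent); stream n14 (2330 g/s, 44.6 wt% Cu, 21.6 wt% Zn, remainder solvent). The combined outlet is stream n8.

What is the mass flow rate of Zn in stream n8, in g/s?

728.2 g/s

Zn out = Zn in = 953×0.236 + 2330×0.216 = 728.19 g/s.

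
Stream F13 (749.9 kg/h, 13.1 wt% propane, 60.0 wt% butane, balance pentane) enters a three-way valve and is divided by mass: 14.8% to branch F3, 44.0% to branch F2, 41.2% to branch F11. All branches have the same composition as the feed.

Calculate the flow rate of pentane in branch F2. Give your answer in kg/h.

88.76 kg/h

Branch F2 total = 0.440×749.9 = 329.96 kg/h.
pentane in F2 = 0.269×329.96 = 88.758 kg/h.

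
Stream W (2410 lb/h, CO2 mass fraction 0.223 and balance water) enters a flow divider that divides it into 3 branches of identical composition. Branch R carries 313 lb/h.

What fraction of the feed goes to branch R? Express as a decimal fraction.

0.130

Fraction to R = 313/2410 = 0.1299.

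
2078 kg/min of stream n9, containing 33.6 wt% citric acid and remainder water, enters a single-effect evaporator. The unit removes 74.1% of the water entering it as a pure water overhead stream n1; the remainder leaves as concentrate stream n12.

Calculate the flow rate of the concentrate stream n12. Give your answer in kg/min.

water entering = 2078×0.664 = 1379.8 kg/min; overhead removed = 0.741×1379.8 = 1022.4 kg/min.
Concentrate = 2078 − 1022.4 = 1055.6 kg/min.

1056 kg/min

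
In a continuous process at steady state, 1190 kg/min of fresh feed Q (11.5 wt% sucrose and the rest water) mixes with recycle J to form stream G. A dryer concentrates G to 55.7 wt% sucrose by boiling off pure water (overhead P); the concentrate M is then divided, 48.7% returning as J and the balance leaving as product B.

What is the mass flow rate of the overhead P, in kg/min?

944.3 kg/min

Overall sucrose balance (none leaves overhead): sucrose in fresh feed = sucrose in product, i.e. 1190×0.115 = (1−0.487)·M·0.557.
M = 136.85/(0.557×0.513) = 478.93 kg/min.
Recycle J = 0.487×478.93 = 233.24 kg/min.
Combined feed G = 1190 + 233.24 = 1423.2 kg/min.
Overhead P = G − M = 1423.2 − 478.93 = 944.31 kg/min.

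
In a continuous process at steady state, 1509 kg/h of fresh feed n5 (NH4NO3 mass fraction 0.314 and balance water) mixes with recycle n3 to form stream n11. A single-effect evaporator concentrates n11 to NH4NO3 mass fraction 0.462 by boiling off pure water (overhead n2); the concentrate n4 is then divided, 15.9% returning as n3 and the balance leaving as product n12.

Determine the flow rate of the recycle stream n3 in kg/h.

Overall NH4NO3 balance (none leaves overhead): NH4NO3 in fresh feed = NH4NO3 in product, i.e. 1509×0.314 = (1−0.159)·n4·0.462.
n4 = 473.83/(0.462×0.841) = 1219.5 kg/h.
Recycle n3 = 0.159×1219.5 = 193.9 kg/h.

193.9 kg/h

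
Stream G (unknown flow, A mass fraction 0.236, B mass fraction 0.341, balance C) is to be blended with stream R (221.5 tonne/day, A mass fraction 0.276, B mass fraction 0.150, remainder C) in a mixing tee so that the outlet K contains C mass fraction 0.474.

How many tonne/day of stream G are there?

Let G be the unknown flow. Total out = 221.5 + G.
C balance: 127.14 + 0.423·G = 0.474·(221.5 + G)
(0.423 − 0.474)·G = 0.474×221.5 − 127.14 = -22.15
G = -22.15 / -0.051 = 434.31 tonne/day

434.3 tonne/day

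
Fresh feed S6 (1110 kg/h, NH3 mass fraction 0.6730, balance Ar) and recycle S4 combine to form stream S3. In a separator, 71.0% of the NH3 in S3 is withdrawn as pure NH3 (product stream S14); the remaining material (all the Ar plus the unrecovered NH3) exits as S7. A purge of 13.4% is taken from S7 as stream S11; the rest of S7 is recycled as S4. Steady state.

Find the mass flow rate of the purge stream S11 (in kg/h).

401.7 kg/h

Ar enters only via S6 and leaves only via the purge: 1110×0.327 = 0.134×(Ar in S7), and the separator passes all Ar, so Ar in S3 = Ar in S7 = 2708.7 kg/h.
NH3 in S3: m_A = 1110×0.673 + (1−0.134)·(1−0.710)·m_A, so m_A = 747.03/0.7489 = 997.56 kg/h.
S7 = (1−0.710)×997.56 + 2708.7 = 2998 kg/h.
Purge S11 = 0.134×2998 = 401.74 kg/h.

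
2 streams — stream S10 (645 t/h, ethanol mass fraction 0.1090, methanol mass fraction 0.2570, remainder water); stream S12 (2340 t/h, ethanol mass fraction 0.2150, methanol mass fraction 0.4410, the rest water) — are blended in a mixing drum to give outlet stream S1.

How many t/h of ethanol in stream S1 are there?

ethanol out = ethanol in = 645×0.109 + 2340×0.215 = 573.4 t/h.

573.4 t/h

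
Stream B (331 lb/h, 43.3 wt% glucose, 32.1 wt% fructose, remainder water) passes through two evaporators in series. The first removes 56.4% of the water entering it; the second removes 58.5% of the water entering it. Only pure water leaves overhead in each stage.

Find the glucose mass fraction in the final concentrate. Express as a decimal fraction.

0.542

water in feed = 331×0.246 = 81.426 lb/h.
After stage 1: water left = (1−0.564)×81.426 = 35.502; stream total = 285.08 lb/h.
After stage 2: water left = (1−0.585)×35.502 = 14.733; final concentrate = 264.31 lb/h.
glucose fraction = 143.32/264.31 = 0.542.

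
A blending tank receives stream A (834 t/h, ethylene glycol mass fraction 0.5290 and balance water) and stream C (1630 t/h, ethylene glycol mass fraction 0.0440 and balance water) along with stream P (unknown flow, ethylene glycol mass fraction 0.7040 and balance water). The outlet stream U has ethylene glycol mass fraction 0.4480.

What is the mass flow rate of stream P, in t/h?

2308 t/h

Let P be the unknown flow. Total out = 2464 + P.
ethylene glycol balance: 512.91 + 0.704·P = 0.448·(2464 + P)
(0.704 − 0.448)·P = 0.448×2464 − 512.91 = 590.97
P = 590.97 / 0.256 = 2308.5 t/h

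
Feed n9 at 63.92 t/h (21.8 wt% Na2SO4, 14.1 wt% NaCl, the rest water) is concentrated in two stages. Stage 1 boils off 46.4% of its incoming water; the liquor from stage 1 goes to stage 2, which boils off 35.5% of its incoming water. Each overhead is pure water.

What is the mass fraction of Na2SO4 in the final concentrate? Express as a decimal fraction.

water in feed = 63.92×0.641 = 40.973 t/h.
After stage 1: water left = (1−0.464)×40.973 = 21.961; stream total = 44.909 t/h.
After stage 2: water left = (1−0.355)×21.961 = 14.165; final concentrate = 37.112 t/h.
Na2SO4 fraction = 13.935/37.112 = 0.375.

0.375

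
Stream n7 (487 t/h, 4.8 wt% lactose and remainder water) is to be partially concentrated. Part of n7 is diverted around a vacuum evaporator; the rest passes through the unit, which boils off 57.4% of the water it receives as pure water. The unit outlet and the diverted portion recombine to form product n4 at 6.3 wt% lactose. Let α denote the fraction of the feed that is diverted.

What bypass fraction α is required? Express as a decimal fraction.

All 487×0.048 = 23.376 t/h of lactose reaches n4, so n4 = 23.376/0.063 = 371.05 t/h and vapour = 115.95 t/h.
The evaporator receives (1−α)·487 of feed at 0.952 water and removes 0.574 of that water:
0.574×0.952×(1−α)×487 = 115.95
(1−α) = 115.95/266.12 = 0.4357;  α = 0.5643.

0.564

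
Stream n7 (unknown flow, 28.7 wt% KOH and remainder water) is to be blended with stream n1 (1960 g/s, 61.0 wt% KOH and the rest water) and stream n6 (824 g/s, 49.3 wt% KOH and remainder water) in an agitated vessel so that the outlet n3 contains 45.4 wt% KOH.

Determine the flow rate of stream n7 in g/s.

2023 g/s

Let n7 be the unknown flow. Total out = 2784 + n7.
KOH balance: 1601.8 + 0.287·n7 = 0.454·(2784 + n7)
(0.287 − 0.454)·n7 = 0.454×2784 − 1601.8 = -337.9
n7 = -337.9 / -0.167 = 2023.3 g/s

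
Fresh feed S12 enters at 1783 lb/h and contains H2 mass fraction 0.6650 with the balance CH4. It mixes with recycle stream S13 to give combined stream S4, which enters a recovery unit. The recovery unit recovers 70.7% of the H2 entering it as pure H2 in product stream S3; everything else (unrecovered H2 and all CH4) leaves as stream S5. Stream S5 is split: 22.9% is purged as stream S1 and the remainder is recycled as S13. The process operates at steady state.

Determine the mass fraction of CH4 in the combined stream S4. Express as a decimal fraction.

CH4 enters only via S12 and leaves only via the purge: 1783×0.335 = 0.229×(CH4 in S5), and the recovery unit passes all CH4, so CH4 in S4 = CH4 in S5 = 2608.3 lb/h.
H2 in S4: m_A = 1783×0.665 + (1−0.229)·(1−0.707)·m_A, so m_A = 1185.7/0.7741 = 1531.7 lb/h.
S4 = 1531.7 + 2608.3 = 4140 lb/h.
CH4 fraction in S4 = 2608.3/4140 = 0.6300.

0.6300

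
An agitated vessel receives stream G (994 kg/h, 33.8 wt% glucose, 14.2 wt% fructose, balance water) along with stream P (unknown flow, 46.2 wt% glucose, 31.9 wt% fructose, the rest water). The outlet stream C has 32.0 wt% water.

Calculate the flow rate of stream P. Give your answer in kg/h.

1968 kg/h

Let P be the unknown flow. Total out = 994 + P.
water balance: 516.88 + 0.219·P = 0.320·(994 + P)
(0.219 − 0.320)·P = 0.320×994 − 516.88 = -198.8
P = -198.8 / -0.101 = 1968.3 kg/h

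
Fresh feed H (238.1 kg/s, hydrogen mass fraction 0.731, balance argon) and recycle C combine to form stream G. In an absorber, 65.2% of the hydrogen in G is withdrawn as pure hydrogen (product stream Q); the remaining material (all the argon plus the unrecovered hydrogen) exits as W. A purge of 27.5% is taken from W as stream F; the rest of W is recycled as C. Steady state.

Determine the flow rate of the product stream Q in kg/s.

151.8 kg/s

hydrogen in G: m_A = 238.1×0.731 + (1−0.275)·(1−0.652)·m_A, so m_A = 174.05/0.7477 = 232.78 kg/s.
Product Q = 0.652×232.78 = 151.77 kg/s.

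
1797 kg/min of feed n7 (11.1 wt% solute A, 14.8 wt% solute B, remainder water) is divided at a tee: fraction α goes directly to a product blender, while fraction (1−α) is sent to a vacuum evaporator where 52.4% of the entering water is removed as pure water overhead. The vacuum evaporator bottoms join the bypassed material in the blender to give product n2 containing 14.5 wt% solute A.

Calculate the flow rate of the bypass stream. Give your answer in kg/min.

All 1797×0.111 = 199.47 kg/min of solute A reaches n2, so n2 = 199.47/0.145 = 1375.6 kg/min and vapour = 421.37 kg/min.
The evaporator receives (1−α)·1797 of feed at 0.741 water and removes 0.524 of that water:
0.524×0.741×(1−α)×1797 = 421.37
(1−α) = 421.37/697.75 = 0.6039;  α = 0.3961.
Bypass flow = 0.3961×1797 = 711.8 kg/min.

711.8 kg/min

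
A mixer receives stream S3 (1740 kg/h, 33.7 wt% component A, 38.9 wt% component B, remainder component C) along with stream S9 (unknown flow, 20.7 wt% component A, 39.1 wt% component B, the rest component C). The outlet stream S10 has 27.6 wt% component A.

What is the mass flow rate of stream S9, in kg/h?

Let S9 be the unknown flow. Total out = 1740 + S9.
component A balance: 586.38 + 0.207·S9 = 0.276·(1740 + S9)
(0.207 − 0.276)·S9 = 0.276×1740 − 586.38 = -106.14
S9 = -106.14 / -0.069 = 1538.3 kg/h

1538 kg/h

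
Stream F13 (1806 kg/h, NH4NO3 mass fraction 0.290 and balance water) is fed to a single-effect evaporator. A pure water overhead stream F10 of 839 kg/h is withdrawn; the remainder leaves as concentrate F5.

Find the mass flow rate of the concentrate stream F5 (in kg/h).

967 kg/h

Concentrate = 1806 − 839 = 967 kg/h.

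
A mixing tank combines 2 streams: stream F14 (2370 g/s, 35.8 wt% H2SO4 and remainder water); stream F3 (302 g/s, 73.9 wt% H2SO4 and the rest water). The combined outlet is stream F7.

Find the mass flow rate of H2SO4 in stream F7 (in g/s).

H2SO4 out = H2SO4 in = 2370×0.358 + 302×0.739 = 1071.6 g/s.

1072 g/s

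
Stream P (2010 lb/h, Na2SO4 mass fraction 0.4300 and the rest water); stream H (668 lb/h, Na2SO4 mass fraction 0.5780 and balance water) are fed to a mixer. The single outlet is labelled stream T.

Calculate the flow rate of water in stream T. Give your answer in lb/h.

1428 lb/h

water out = water in = 2010×0.570 + 668×0.422 = 1427.6 lb/h.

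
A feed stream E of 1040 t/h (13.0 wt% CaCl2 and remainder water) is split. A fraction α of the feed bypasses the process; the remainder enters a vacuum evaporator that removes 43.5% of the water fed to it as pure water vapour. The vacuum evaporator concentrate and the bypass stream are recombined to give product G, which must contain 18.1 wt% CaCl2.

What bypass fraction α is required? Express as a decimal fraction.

All 1040×0.130 = 135.2 t/h of CaCl2 reaches G, so G = 135.2/0.181 = 746.96 t/h and vapour = 293.04 t/h.
The evaporator receives (1−α)·1040 of feed at 0.870 water and removes 0.435 of that water:
0.435×0.870×(1−α)×1040 = 293.04
(1−α) = 293.04/393.59 = 0.7445;  α = 0.2555.

0.255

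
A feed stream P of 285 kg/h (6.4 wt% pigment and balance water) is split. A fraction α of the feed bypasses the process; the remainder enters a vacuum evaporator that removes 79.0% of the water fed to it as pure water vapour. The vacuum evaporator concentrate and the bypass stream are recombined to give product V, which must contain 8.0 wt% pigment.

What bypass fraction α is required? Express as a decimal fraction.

0.730

All 285×0.064 = 18.24 kg/h of pigment reaches V, so V = 18.24/0.080 = 228 kg/h and vapour = 57 kg/h.
The evaporator receives (1−α)·285 of feed at 0.936 water and removes 0.790 of that water:
0.790×0.936×(1−α)×285 = 57
(1−α) = 57/210.74 = 0.2705;  α = 0.7295.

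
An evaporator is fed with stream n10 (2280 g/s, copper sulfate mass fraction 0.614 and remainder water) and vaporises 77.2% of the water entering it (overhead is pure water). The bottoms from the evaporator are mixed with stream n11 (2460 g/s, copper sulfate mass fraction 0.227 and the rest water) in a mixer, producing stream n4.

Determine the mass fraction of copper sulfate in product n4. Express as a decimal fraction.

Vapour removed = 0.772×0.386×2280 = 679.42 g/s; concentrate = 1600.6 g/s.
copper sulfate reaching the mixer = 1399.9 (from concentrate) + 2460×0.227 = 1958.3 g/s.
Product flow = 1600.6 + 2460 = 4060.6 g/s; copper sulfate fraction = 0.482.

0.482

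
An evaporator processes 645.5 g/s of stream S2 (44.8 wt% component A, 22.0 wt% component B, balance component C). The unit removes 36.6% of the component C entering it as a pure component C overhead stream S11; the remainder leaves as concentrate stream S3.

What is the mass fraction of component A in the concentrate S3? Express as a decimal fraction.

0.510

component A is not removed: 645.5×0.448 = 289.18 g/s of component A enters S3.
component C entering = 645.5×0.332 = 214.31 g/s; overhead removed = 0.366×214.31 = 78.436 g/s.
Concentrate = 645.5 − 78.436 = 567.06 g/s.
Mass fraction = 289.18/567.06 = 0.510.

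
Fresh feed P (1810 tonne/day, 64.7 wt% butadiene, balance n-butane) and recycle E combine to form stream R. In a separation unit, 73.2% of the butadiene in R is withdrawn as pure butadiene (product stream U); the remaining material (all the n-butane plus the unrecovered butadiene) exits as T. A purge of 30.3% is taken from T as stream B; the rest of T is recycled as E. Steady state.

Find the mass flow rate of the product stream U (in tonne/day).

butadiene in R: m_A = 1810×0.647 + (1−0.303)·(1−0.732)·m_A, so m_A = 1171.1/0.8132 = 1440.1 tonne/day.
Product U = 0.732×1440.1 = 1054.1 tonne/day.

1054 tonne/day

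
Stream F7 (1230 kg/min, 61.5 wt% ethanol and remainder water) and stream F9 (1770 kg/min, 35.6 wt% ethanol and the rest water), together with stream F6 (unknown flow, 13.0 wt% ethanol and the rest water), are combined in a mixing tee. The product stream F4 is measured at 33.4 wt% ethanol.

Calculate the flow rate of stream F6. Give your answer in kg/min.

Let F6 be the unknown flow. Total out = 3000 + F6.
ethanol balance: 1386.6 + 0.130·F6 = 0.334·(3000 + F6)
(0.130 − 0.334)·F6 = 0.334×3000 − 1386.6 = -384.57
F6 = -384.57 / -0.204 = 1885.1 kg/min

1885 kg/min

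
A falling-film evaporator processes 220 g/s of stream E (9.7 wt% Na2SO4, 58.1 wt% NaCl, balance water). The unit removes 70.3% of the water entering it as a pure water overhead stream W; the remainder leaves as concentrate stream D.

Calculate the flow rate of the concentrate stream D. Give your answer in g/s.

170.2 g/s

water entering = 220×0.322 = 70.84 g/s; overhead removed = 0.703×70.84 = 49.801 g/s.
Concentrate = 220 − 49.801 = 170.2 g/s.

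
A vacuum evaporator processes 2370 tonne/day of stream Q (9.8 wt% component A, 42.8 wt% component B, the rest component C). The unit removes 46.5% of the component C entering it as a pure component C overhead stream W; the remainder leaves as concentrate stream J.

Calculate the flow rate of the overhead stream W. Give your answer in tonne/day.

component C entering = 2370×0.474 = 1123.4 tonne/day; overhead removed = 0.465×1123.4 = 522.37 tonne/day.

522.4 tonne/day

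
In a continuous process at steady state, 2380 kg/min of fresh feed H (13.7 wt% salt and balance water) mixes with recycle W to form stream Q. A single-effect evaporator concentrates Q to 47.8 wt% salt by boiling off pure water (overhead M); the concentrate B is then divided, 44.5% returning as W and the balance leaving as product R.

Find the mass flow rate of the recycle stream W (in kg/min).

546.9 kg/min

Overall salt balance (none leaves overhead): salt in fresh feed = salt in product, i.e. 2380×0.137 = (1−0.445)·B·0.478.
B = 326.06/(0.478×0.555) = 1229.1 kg/min.
Recycle W = 0.445×1229.1 = 546.94 kg/min.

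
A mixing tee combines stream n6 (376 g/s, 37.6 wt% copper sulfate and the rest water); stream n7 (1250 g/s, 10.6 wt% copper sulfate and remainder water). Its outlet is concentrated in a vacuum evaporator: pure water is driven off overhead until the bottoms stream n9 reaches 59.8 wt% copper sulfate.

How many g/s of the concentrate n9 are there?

copper sulfate entering = 376×0.376 + 1250×0.106 = 273.88 g/s.
All copper sulfate reports to n9, so n9 = 273.88/0.598 = 457.99 g/s.

458 g/s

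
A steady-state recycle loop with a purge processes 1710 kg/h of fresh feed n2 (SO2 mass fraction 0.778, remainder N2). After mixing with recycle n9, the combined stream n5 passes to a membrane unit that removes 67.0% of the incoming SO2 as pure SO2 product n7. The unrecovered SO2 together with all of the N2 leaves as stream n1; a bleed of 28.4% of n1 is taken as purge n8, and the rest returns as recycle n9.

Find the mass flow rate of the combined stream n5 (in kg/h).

3079 kg/h

N2 enters only via n2 and leaves only via the purge: 1710×0.222 = 0.284×(N2 in n1), and the membrane unit passes all N2, so N2 in n5 = N2 in n1 = 1336.7 kg/h.
SO2 in n5: m_A = 1710×0.778 + (1−0.284)·(1−0.670)·m_A, so m_A = 1330.4/0.7637 = 1742 kg/h.
n5 = 1742 + 1336.7 = 3078.7 kg/h.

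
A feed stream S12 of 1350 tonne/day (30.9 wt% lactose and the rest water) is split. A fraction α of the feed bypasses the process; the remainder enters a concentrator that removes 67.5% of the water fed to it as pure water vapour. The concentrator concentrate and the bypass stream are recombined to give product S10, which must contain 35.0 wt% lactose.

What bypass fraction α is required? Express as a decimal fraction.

0.749

All 1350×0.309 = 417.15 tonne/day of lactose reaches S10, so S10 = 417.15/0.350 = 1191.9 tonne/day and vapour = 158.14 tonne/day.
The evaporator receives (1−α)·1350 of feed at 0.691 water and removes 0.675 of that water:
0.675×0.691×(1−α)×1350 = 158.14
(1−α) = 158.14/629.67 = 0.2512;  α = 0.7488.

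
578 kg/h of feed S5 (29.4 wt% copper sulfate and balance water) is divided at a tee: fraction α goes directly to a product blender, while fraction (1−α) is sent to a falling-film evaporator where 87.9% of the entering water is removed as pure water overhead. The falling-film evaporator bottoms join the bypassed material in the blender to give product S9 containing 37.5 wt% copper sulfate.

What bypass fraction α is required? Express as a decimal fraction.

0.652

All 578×0.294 = 169.93 kg/h of copper sulfate reaches S9, so S9 = 169.93/0.375 = 453.15 kg/h and vapour = 124.85 kg/h.
The evaporator receives (1−α)·578 of feed at 0.706 water and removes 0.879 of that water:
0.879×0.706×(1−α)×578 = 124.85
(1−α) = 124.85/358.69 = 0.3481;  α = 0.6519.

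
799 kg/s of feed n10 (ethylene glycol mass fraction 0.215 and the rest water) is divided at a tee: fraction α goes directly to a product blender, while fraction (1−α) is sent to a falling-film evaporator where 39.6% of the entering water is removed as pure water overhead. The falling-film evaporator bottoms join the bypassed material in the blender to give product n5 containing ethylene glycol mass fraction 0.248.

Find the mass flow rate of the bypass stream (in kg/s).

457 kg/s

All 799×0.215 = 171.78 kg/s of ethylene glycol reaches n5, so n5 = 171.78/0.248 = 692.68 kg/s and vapour = 106.32 kg/s.
The evaporator receives (1−α)·799 of feed at 0.785 water and removes 0.396 of that water:
0.396×0.785×(1−α)×799 = 106.32
(1−α) = 106.32/248.38 = 0.4281;  α = 0.5719.
Bypass flow = 0.5719×799 = 456.99 kg/s.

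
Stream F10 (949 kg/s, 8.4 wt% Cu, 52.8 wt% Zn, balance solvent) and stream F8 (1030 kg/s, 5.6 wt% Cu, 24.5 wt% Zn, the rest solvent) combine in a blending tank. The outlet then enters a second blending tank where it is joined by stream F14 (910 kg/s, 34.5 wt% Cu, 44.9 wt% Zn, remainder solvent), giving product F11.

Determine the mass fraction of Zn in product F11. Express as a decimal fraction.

0.402

Overall, product flow = 2889 kg/s.
Zn in = 949×0.528 + 1030×0.245 + 910×0.449 = 1162 kg/s.
Zn fraction in F11 = 0.402.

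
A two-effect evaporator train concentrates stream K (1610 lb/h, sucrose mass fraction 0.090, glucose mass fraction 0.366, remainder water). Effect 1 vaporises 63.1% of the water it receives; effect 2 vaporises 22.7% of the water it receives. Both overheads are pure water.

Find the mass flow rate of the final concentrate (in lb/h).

984 lb/h

water in feed = 1610×0.544 = 875.84 lb/h.
After stage 1: water left = (1−0.631)×875.84 = 323.18; stream total = 1057.3 lb/h.
After stage 2: water left = (1−0.227)×323.18 = 249.82; final concentrate = 983.98 lb/h.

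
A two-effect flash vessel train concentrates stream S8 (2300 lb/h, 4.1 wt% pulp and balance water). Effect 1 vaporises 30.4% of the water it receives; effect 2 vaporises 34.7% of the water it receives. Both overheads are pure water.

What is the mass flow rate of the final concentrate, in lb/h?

water in feed = 2300×0.959 = 2205.7 lb/h.
After stage 1: water left = (1−0.304)×2205.7 = 1535.2; stream total = 1629.5 lb/h.
After stage 2: water left = (1−0.347)×1535.2 = 1002.5; final concentrate = 1096.8 lb/h.

1097 lb/h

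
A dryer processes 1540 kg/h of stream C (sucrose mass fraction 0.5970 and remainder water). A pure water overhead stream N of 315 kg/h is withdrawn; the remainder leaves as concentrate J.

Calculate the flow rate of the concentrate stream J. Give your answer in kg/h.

1225 kg/h

Concentrate = 1540 − 315 = 1225 kg/h.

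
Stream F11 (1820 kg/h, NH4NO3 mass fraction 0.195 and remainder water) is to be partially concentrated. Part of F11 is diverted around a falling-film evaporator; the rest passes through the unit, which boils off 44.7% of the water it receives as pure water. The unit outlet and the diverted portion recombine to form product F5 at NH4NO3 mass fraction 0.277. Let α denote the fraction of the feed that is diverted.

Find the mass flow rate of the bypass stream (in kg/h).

322.7 kg/h

All 1820×0.195 = 354.9 kg/h of NH4NO3 reaches F5, so F5 = 354.9/0.277 = 1281.2 kg/h and vapour = 538.77 kg/h.
The evaporator receives (1−α)·1820 of feed at 0.805 water and removes 0.447 of that water:
0.447×0.805×(1−α)×1820 = 538.77
(1−α) = 538.77/654.9 = 0.8227;  α = 0.1773.
Bypass flow = 0.1773×1820 = 322.72 kg/h.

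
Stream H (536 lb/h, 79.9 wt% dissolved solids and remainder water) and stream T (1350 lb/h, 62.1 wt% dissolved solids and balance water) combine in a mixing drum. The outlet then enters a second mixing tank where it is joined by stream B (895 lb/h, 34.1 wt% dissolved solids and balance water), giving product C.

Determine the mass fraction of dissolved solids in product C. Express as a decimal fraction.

Overall, product flow = 2781 lb/h.
dissolved solids in = 536×0.799 + 1350×0.621 + 895×0.341 = 1571.8 lb/h.
dissolved solids fraction in C = 0.565.

0.565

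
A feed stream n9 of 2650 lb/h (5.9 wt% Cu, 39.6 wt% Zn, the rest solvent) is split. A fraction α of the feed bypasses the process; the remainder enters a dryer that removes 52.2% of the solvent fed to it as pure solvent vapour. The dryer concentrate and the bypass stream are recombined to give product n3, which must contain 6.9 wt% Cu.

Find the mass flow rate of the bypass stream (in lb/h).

1300 lb/h

All 2650×0.059 = 156.35 lb/h of Cu reaches n3, so n3 = 156.35/0.069 = 2265.9 lb/h and vapour = 384.06 lb/h.
The evaporator receives (1−α)·2650 of feed at 0.545 solvent and removes 0.522 of that solvent:
0.522×0.545×(1−α)×2650 = 384.06
(1−α) = 384.06/753.9 = 0.5094;  α = 0.4906.
Bypass flow = 0.4906×2650 = 1300 lb/h.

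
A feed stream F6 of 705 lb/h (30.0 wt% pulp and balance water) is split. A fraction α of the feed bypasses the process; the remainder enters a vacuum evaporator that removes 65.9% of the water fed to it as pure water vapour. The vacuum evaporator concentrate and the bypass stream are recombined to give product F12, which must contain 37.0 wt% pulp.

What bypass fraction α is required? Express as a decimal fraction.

0.590

All 705×0.300 = 211.5 lb/h of pulp reaches F12, so F12 = 211.5/0.370 = 571.62 lb/h and vapour = 133.38 lb/h.
The evaporator receives (1−α)·705 of feed at 0.700 water and removes 0.659 of that water:
0.659×0.700×(1−α)×705 = 133.38
(1−α) = 133.38/325.22 = 0.4101;  α = 0.5899.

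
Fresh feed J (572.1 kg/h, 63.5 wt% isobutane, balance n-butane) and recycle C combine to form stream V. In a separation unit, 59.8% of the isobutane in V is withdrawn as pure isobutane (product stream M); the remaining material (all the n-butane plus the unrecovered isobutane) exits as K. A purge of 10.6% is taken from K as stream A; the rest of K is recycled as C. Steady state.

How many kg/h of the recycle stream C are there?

1965 kg/h

n-butane enters only via J and leaves only via the purge: 572.1×0.365 = 0.106×(n-butane in K), and the separation unit passes all n-butane, so n-butane in V = n-butane in K = 1970 kg/h.
isobutane in V: m_A = 572.1×0.635 + (1−0.106)·(1−0.598)·m_A, so m_A = 363.28/0.6406 = 567.09 kg/h.
K = (1−0.598)×567.09 + 1970 = 2197.9 kg/h.
Recycle C = (1−0.106)×2197.9 = 1965 kg/h.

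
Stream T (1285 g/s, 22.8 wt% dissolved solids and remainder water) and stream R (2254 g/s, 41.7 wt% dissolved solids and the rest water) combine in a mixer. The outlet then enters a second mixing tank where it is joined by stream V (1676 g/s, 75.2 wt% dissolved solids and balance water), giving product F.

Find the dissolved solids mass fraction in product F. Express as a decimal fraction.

Overall, product flow = 5215 g/s.
dissolved solids in = 1285×0.228 + 2254×0.417 + 1676×0.752 = 2493.2 g/s.
dissolved solids fraction in F = 0.478.

0.478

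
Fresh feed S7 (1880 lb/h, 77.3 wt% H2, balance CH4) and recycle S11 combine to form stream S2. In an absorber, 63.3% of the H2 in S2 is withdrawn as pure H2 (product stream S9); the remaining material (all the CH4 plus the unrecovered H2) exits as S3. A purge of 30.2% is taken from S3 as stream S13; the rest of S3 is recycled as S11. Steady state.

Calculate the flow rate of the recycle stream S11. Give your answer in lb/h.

CH4 enters only via S7 and leaves only via the purge: 1880×0.227 = 0.302×(CH4 in S3), and the absorber passes all CH4, so CH4 in S2 = CH4 in S3 = 1413.1 lb/h.
H2 in S2: m_A = 1880×0.773 + (1−0.302)·(1−0.633)·m_A, so m_A = 1453.2/0.7438 = 1953.7 lb/h.
S3 = (1−0.633)×1953.7 + 1413.1 = 2130.1 lb/h.
Recycle S11 = (1−0.302)×2130.1 = 1486.8 lb/h.

1487 lb/h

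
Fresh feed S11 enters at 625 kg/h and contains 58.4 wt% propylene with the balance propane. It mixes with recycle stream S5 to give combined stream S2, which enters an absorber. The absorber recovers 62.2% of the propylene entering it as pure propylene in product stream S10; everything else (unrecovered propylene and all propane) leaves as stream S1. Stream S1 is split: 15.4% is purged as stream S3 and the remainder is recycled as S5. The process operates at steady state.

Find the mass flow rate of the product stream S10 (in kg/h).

propylene in S2: m_A = 625×0.584 + (1−0.154)·(1−0.622)·m_A, so m_A = 365/0.6802 = 536.6 kg/h.
Product S10 = 0.622×536.6 = 333.76 kg/h.

333.8 kg/h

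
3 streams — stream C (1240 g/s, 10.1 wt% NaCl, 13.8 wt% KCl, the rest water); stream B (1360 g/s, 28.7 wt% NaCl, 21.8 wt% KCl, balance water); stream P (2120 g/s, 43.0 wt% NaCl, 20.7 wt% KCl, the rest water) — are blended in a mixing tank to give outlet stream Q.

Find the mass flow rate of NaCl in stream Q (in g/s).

1427 g/s

NaCl out = NaCl in = 1240×0.101 + 1360×0.287 + 2120×0.430 = 1427.2 g/s.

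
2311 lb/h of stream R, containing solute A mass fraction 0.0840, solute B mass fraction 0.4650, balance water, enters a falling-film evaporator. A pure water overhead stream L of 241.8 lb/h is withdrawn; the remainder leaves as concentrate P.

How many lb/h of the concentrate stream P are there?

2069 lb/h

Concentrate = 2311 − 241.8 = 2069.2 lb/h.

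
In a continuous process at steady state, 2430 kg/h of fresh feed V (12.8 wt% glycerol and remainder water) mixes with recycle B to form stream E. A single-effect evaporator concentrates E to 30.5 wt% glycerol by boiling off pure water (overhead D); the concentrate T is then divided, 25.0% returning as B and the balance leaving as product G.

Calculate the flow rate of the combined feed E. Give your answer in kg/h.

Overall glycerol balance (none leaves overhead): glycerol in fresh feed = glycerol in product, i.e. 2430×0.128 = (1−0.250)·T·0.305.
T = 311.04/(0.305×0.750) = 1359.7 kg/h.
Recycle B = 0.250×1359.7 = 339.93 kg/h.
Combined feed E = 2430 + 339.93 = 2769.9 kg/h.

2770 kg/h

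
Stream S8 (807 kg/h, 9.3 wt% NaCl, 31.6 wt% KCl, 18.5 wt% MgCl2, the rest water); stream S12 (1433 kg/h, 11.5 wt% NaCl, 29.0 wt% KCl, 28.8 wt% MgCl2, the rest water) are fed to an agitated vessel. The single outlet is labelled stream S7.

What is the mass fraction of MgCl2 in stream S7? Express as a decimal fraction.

0.251

Total flow out = 807 + 1433 = 2240 kg/h.
MgCl2 in = 807×0.185 + 1433×0.288 = 562 kg/h.
MgCl2 mass fraction in S7 = 562/2240 = 0.251.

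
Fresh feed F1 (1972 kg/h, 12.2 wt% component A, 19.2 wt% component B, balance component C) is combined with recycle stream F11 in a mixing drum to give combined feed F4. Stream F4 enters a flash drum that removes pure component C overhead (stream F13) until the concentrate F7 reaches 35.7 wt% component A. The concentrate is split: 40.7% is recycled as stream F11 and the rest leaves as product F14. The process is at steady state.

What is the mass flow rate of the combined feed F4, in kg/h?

2435 kg/h

Overall component A balance (none leaves overhead): component A in fresh feed = component A in product, i.e. 1972×0.122 = (1−0.407)·F7·0.357.
F7 = 240.58/(0.357×0.593) = 1136.4 kg/h.
Recycle F11 = 0.407×1136.4 = 462.53 kg/h.
Combined feed F4 = 1972 + 462.53 = 2434.5 kg/h.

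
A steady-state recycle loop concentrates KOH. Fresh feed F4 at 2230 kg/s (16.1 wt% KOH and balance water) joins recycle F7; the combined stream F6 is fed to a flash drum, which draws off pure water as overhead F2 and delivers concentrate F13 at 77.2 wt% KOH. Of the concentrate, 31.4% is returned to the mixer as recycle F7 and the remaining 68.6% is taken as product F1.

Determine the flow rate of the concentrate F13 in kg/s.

Overall KOH balance (none leaves overhead): KOH in fresh feed = KOH in product, i.e. 2230×0.161 = (1−0.314)·F13·0.772.
F13 = 359.03/(0.772×0.686) = 677.94 kg/s.

677.9 kg/s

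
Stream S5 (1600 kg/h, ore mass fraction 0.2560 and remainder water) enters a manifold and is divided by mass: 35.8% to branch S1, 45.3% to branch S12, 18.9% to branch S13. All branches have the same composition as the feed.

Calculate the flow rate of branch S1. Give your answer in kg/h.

Branch S1 flow = 0.358×1600 = 572.8 kg/h.

572.8 kg/h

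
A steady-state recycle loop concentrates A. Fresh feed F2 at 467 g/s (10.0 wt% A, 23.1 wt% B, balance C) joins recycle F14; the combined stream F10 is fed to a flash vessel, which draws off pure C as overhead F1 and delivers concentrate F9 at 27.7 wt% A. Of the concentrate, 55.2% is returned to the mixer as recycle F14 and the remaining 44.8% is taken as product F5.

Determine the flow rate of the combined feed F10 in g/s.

Overall A balance (none leaves overhead): A in fresh feed = A in product, i.e. 467×0.100 = (1−0.552)·F9·0.277.
F9 = 46.7/(0.277×0.448) = 376.32 g/s.
Recycle F14 = 0.552×376.32 = 207.73 g/s.
Combined feed F10 = 467 + 207.73 = 674.73 g/s.

674.7 g/s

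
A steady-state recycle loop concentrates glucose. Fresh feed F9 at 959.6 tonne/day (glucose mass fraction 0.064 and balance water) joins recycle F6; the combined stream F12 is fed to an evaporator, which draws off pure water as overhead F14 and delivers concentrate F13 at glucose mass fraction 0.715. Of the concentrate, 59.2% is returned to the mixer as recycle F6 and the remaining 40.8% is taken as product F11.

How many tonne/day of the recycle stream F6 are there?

Overall glucose balance (none leaves overhead): glucose in fresh feed = glucose in product, i.e. 959.6×0.064 = (1−0.592)·F13·0.715.
F13 = 61.414/(0.715×0.408) = 210.53 tonne/day.
Recycle F6 = 0.592×210.53 = 124.63 tonne/day.

124.6 tonne/day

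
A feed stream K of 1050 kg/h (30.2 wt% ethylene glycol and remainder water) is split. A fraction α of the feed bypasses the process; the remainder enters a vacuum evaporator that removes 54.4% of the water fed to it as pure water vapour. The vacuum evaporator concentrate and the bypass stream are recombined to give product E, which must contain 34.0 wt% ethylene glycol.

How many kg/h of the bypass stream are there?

740.9 kg/h

All 1050×0.302 = 317.1 kg/h of ethylene glycol reaches E, so E = 317.1/0.340 = 932.65 kg/h and vapour = 117.35 kg/h.
The evaporator receives (1−α)·1050 of feed at 0.698 water and removes 0.544 of that water:
0.544×0.698×(1−α)×1050 = 117.35
(1−α) = 117.35/398.7 = 0.2943;  α = 0.7057.
Bypass flow = 0.7057×1050 = 740.94 kg/h.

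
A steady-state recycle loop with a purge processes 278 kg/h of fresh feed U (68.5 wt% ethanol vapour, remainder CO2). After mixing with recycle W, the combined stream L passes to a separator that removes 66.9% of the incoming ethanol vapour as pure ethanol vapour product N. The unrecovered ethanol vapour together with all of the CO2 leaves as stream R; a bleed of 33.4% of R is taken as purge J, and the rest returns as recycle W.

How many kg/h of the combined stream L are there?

506.5 kg/h

CO2 enters only via U and leaves only via the purge: 278×0.315 = 0.334×(CO2 in R), and the separator passes all CO2, so CO2 in L = CO2 in R = 262.19 kg/h.
ethanol vapour in L: m_A = 278×0.685 + (1−0.334)·(1−0.669)·m_A, so m_A = 190.43/0.7796 = 244.28 kg/h.
L = 244.28 + 262.19 = 506.47 kg/h.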